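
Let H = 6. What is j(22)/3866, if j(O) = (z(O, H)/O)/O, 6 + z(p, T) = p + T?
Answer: 1/85052 ≈ 1.1758e-5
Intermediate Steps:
z(p, T) = -6 + T + p (z(p, T) = -6 + (p + T) = -6 + (T + p) = -6 + T + p)
j(O) = 1/O (j(O) = ((-6 + 6 + O)/O)/O = (O/O)/O = 1/O)
j(22)/3866 = 1/(22*3866) = (1/22)*(1/3866) = 1/85052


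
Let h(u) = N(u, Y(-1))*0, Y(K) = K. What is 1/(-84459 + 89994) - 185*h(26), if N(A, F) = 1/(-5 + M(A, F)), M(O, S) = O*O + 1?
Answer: 1/5535 ≈ 0.00018067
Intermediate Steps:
M(O, S) = 1 + O² (M(O, S) = O² + 1 = 1 + O²)
N(A, F) = 1/(-4 + A²) (N(A, F) = 1/(-5 + (1 + A²)) = 1/(-4 + A²))
h(u) = 0 (h(u) = 0/(-4 + u²) = 0)
1/(-84459 + 89994) - 185*h(26) = 1/(-84459 + 89994) - 185*0 = 1/5535 + 0 = 1/5535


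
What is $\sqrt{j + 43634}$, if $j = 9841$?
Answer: $5 \sqrt{2139} \approx 231.25$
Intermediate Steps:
$\sqrt{j + 43634} = \sqrt{9841 + 43634} = \sqrt{53475} = 5 \sqrt{2139}$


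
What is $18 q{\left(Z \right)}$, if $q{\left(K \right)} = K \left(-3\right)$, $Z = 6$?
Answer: $-324$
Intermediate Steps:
$q{\left(K \right)} = - 3 K$
$18 q{\left(Z \right)} = 18 \left(\left(-3\right) 6\right) = 18 \left(-18\right) = -324$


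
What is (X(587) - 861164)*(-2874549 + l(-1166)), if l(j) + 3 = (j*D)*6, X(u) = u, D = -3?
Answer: 2455711546428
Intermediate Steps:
l(j) = -3 - 18*j (l(j) = -3 + (j*(-3))*6 = -3 - 3*j*6 = -3 - 18*j)
(X(587) - 861164)*(-2874549 + l(-1166)) = (587 - 861164)*(-2874549 + (-3 - 18*(-1166))) = -860577*(-2874549 + (-3 + 20988)) = -860577*(-2874549 + 20985) = -860577*(-2853564) = 2455711546428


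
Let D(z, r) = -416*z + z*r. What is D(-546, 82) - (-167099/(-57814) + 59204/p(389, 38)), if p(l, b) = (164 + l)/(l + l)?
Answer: 3167338930373/31971142 ≈ 99069.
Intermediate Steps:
D(z, r) = -416*z + r*z
p(l, b) = (164 + l)/(2*l) (p(l, b) = (164 + l)/((2*l)) = (164 + l)*(1/(2*l)) = (164 + l)/(2*l))
D(-546, 82) - (-167099/(-57814) + 59204/p(389, 38)) = -546*(-416 + 82) - (-167099/(-57814) + 59204/(((1/2)*(164 + 389)/389))) = -546*(-334) - (-167099*(-1/57814) + 59204/(((1/2)*(1/389)*553))) = 182364 - (167099/57814 + 59204/(553/778)) = 182364 - (167099/57814 + 59204*(778/553)) = 182364 - (167099/57814 + 46060712/553) = 182364 - 1*2663046409315/31971142 = 182364 - 2663046409315/31971142 = 3167338930373/31971142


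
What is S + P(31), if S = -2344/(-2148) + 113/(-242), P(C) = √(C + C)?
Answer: 81131/129954 + √62 ≈ 8.4983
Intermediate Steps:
P(C) = √2*√C (P(C) = √(2*C) = √2*√C)
S = 81131/129954 (S = -2344*(-1/2148) + 113*(-1/242) = 586/537 - 113/242 = 81131/129954 ≈ 0.62431)
S + P(31) = 81131/129954 + √2*√31 = 81131/129954 + √62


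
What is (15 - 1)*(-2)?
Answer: -28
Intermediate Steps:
(15 - 1)*(-2) = 14*(-2) = -28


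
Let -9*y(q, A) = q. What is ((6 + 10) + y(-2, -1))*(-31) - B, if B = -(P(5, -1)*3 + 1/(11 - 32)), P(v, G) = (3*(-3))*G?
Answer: -29984/63 ≈ -475.94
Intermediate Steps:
y(q, A) = -q/9
P(v, G) = -9*G
B = -566/21 (B = -(-9*(-1)*3 + 1/(11 - 32)) = -(9*3 + 1/(-21)) = -(27 - 1/21) = -1*566/21 = -566/21 ≈ -26.952)
((6 + 10) + y(-2, -1))*(-31) - B = ((6 + 10) - ⅑*(-2))*(-31) - 1*(-566/21) = (16 + 2/9)*(-31) + 566/21 = (146/9)*(-31) + 566/21 = -4526/9 + 566/21 = -29984/63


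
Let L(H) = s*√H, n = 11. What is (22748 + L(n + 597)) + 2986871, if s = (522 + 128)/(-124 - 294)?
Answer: 3009619 - 1300*√38/209 ≈ 3.0096e+6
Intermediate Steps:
s = -325/209 (s = 650/(-418) = 650*(-1/418) = -325/209 ≈ -1.5550)
L(H) = -325*√H/209
(22748 + L(n + 597)) + 2986871 = (22748 - 325*√(11 + 597)/209) + 2986871 = (22748 - 1300*√38/209) + 2986871 = 3009619 - 1300*√38/209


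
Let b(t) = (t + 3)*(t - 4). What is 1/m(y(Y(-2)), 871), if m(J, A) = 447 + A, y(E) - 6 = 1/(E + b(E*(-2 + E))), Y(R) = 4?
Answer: 1/1318 ≈ 0.00075873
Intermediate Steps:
b(t) = (-4 + t)*(3 + t) (b(t) = (3 + t)*(-4 + t) = (-4 + t)*(3 + t))
y(E) = 6 + 1/(-12 + E + E²*(-2 + E)² - E*(-2 + E)) (y(E) = 6 + 1/(E + (-12 + (E*(-2 + E))² - E*(-2 + E))) = 6 + 1/(E + (-12 + E²*(-2 + E)² - E*(-2 + E))) = 6 + 1/(-12 + E + E²*(-2 + E)² - E*(-2 + E)))
1/m(y(Y(-2)), 871) = 1/(447 + 871) = 1/1318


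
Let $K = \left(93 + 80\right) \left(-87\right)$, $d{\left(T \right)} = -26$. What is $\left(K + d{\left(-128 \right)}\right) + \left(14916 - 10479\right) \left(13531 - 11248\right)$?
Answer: $10114594$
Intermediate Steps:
$K = -15051$ ($K = 173 \left(-87\right) = -15051$)
$\left(K + d{\left(-128 \right)}\right) + \left(14916 - 10479\right) \left(13531 - 11248\right) = \left(-15051 - 26\right) + \left(14916 - 10479\right) \left(13531 - 11248\right) = -15077 + 4437 \cdot 2283 = -15077 + 10129671 = 10114594$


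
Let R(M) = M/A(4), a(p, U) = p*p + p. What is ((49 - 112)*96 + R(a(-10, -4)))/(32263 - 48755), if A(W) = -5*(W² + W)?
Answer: 60489/164920 ≈ 0.36678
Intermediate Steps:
A(W) = -5*W - 5*W² (A(W) = -5*(W + W²) = -5*W - 5*W²)
a(p, U) = p + p² (a(p, U) = p² + p = p + p²)
R(M) = -M/100 (R(M) = M/((-5*4*(1 + 4))) = M/((-5*4*5)) = M/(-100) = M*(-1/100) = -M/100)
((49 - 112)*96 + R(a(-10, -4)))/(32263 - 48755) = ((49 - 112)*96 - (-1)*(1 - 10)/10)/(32263 - 48755) = (-63*96 - (-1)*(-9)/10)/(-16492) = (-6048 - 1/100*90)*(-1/16492) = (-6048 - 9/10)*(-1/16492) = -60489/10*(-1/16492) = 60489/164920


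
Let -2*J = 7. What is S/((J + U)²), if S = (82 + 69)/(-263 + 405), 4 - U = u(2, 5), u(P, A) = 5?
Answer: 302/5751 ≈ 0.052513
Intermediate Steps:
U = -1 (U = 4 - 1*5 = 4 - 5 = -1)
J = -7/2 (J = -½*7 = -7/2 ≈ -3.5000)
S = 151/142 ≈ 1.0634
S/((J + U)²) = 151/(142*((-7/2 - 1)²)) = 151/(142*((-9/2)²)) = 151/(142*(81/4)) = (151/142)*(4/81) = 302/5751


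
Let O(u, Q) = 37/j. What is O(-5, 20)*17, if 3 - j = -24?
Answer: 629/27 ≈ 23.296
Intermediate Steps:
j = 27 (j = 3 - 1*(-24) = 3 + 24 = 27)
O(u, Q) = 37/27
O(-5, 20)*17 = (37/27)*17 = 629/27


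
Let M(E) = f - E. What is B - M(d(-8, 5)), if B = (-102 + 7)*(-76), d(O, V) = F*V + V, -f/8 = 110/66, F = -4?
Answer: 21655/3 ≈ 7218.3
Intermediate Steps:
f = -40/3 (f = -880/66 = -8*5/3 = -40/3 ≈ -13.333)
d(O, V) = -3*V (d(O, V) = -4*V + V = -3*V)
M(E) = -40/3 - E
B = 7220 (B = -95*(-76) = 7220)
B - M(d(-8, 5)) = 7220 - (-40/3 - (-3)*5) = 7220 - (-40/3 - 1*(-15)) = 7220 - (-40/3 + 15) = 7220 - 1*5/3 = 7220 - 5/3 = 21655/3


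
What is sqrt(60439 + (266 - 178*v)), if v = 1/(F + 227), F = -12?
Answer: sqrt(2806050355)/215 ≈ 246.38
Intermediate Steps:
v = 1/215 (v = 1/(-12 + 227) = 1/215 ≈ 0.0046512)
sqrt(60439 + (266 - 178*v)) = sqrt(60439 + (266 - 178*1/215)) = sqrt(60439 + (266 - 178/215)) = sqrt(60439 + 57012/215) = sqrt(13051397/215) = sqrt(2806050355)/215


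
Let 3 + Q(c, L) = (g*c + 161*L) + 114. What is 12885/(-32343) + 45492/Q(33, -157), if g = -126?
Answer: -154098958/79035511 ≈ -1.9497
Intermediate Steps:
Q(c, L) = 111 - 126*c + 161*L (Q(c, L) = -3 + ((-126*c + 161*L) + 114) = -3 + (114 - 126*c + 161*L) = 111 - 126*c + 161*L)
12885/(-32343) + 45492/Q(33, -157) = 12885/(-32343) + 45492/(111 - 126*33 + 161*(-157)) = 12885*(-1/32343) + 45492/(111 - 4158 - 25277) = -4295/10781 + 45492/(-29324) = -4295/10781 + 45492*(-1/29324) = -4295/10781 - 11373/7331 = -154098958/79035511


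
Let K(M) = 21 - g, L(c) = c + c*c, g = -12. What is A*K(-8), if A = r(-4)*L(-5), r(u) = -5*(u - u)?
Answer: 0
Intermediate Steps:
r(u) = 0 (r(u) = -5*0 = 0)
L(c) = c + c²
A = 0 (A = 0*(-5*(1 - 5)) = 0*(-5*(-4)) = 0*20 = 0)
K(M) = 33 (K(M) = 21 - 1*(-12) = 21 + 12 = 33)
A*K(-8) = 0*33 = 0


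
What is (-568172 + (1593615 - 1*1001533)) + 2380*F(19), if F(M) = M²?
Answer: 883090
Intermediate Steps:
(-568172 + (1593615 - 1*1001533)) + 2380*F(19) = (-568172 + (1593615 - 1*1001533)) + 2380*19² = (-568172 + (1593615 - 1001533)) + 2380*361 = (-568172 + 592082) + 859180 = 23910 + 859180 = 883090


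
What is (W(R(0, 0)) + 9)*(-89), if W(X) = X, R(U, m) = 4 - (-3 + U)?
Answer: -1424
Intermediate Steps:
R(U, m) = 7 - U (R(U, m) = 4 + (3 - U) = 7 - U)
(W(R(0, 0)) + 9)*(-89) = ((7 - 1*0) + 9)*(-89) = ((7 + 0) + 9)*(-89) = (7 + 9)*(-89) = 16*(-89) = -1424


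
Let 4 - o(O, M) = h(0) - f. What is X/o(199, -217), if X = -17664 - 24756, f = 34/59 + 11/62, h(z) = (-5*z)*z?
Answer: -155172360/17389 ≈ -8923.6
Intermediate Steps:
h(z) = -5*z**2
f = 2757/3658 (f = 34*(1/59) + 11*(1/62) = 34/59 + 11/62 = 2757/3658 ≈ 0.75369)
X = -42420
o(O, M) = 17389/3658 (o(O, M) = 4 - (-5*0**2 - 1*2757/3658) = 4 - (-5*0 - 2757/3658) = 4 - (0 - 2757/3658) = 4 - 1*(-2757/3658) = 4 + 2757/3658 = 17389/3658)
X/o(199, -217) = -42420/17389/3658 = -42420*3658/17389 = -155172360/17389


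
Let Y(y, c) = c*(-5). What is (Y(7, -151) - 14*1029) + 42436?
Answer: 28785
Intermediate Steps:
Y(y, c) = -5*c
(Y(7, -151) - 14*1029) + 42436 = (-5*(-151) - 14*1029) + 42436 = (755 - 1*14406) + 42436 = (755 - 14406) + 42436 = -13651 + 42436 = 28785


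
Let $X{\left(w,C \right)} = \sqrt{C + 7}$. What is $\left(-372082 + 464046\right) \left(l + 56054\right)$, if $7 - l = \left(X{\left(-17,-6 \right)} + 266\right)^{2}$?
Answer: $-1400427792$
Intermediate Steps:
$X{\left(w,C \right)} = \sqrt{7 + C}$
$l = -71282$ ($l = 7 - \left(\sqrt{7 - 6} + 266\right)^{2} = 7 - \left(\sqrt{1} + 266\right)^{2} = 7 - \left(1 + 266\right)^{2} = 7 - 267^{2} = 7 - 71289 = -71282$)
$\left(-372082 + 464046\right) \left(l + 56054\right) = \left(-372082 + 464046\right) \left(-71282 + 56054\right) = 91964 \left(-15228\right) = -1400427792$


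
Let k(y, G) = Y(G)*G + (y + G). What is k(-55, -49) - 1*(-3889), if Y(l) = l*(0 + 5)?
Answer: 15790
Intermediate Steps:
Y(l) = 5*l (Y(l) = l*5 = 5*l)
k(y, G) = G + y + 5*G² (k(y, G) = (5*G)*G + (y + G) = 5*G² + (G + y) = G + y + 5*G²)
k(-55, -49) - 1*(-3889) = (-49 - 55 + 5*(-49)²) - 1*(-3889) = (-49 - 55 + 5*2401) + 3889 = (-49 - 55 + 12005) + 3889 = 11901 + 3889 = 15790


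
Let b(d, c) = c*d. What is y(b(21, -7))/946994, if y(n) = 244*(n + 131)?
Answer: -1952/473497 ≈ -0.0041225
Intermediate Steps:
y(n) = 31964 + 244*n (y(n) = 244*(131 + n) = 31964 + 244*n)
y(b(21, -7))/946994 = (31964 + 244*(-7*21))/946994 = (31964 + 244*(-147))*(1/946994) = (31964 - 35868)*(1/946994) = -3904*1/946994 = -1952/473497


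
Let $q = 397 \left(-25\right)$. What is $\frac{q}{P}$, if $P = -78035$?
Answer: $\frac{1985}{15607} \approx 0.12719$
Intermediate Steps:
$q = -9925$
$\frac{q}{P} = - \frac{9925}{-78035} = \left(-9925\right) \left(- \frac{1}{78035}\right) = \frac{1985}{15607}$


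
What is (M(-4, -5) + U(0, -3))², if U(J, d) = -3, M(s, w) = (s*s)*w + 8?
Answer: 5625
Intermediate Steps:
M(s, w) = 8 + w*s² (M(s, w) = s²*w + 8 = w*s² + 8 = 8 + w*s²)
(M(-4, -5) + U(0, -3))² = ((8 - 5*(-4)²) - 3)² = ((8 - 5*16) - 3)² = ((8 - 80) - 3)² = (-72 - 3)² = (-75)² = 5625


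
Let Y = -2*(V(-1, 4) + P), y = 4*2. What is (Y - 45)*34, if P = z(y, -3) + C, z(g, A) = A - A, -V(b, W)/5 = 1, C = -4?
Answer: -918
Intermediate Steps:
V(b, W) = -5 (V(b, W) = -5*1 = -5)
y = 8
z(g, A) = 0
P = -4 (P = 0 - 4 = -4)
Y = 18 (Y = -2*(-5 - 4) = -2*(-9) = 18)
(Y - 45)*34 = (18 - 45)*34 = -27*34 = -918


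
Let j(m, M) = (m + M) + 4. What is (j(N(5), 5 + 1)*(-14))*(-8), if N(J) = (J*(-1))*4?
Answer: -1120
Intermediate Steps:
N(J) = -4*J (N(J) = -J*4 = -4*J)
j(m, M) = 4 + M + m (j(m, M) = (M + m) + 4 = 4 + M + m)
(j(N(5), 5 + 1)*(-14))*(-8) = ((4 + (5 + 1) - 4*5)*(-14))*(-8) = ((4 + 6 - 20)*(-14))*(-8) = -10*(-14)*(-8) = 140*(-8) = -1120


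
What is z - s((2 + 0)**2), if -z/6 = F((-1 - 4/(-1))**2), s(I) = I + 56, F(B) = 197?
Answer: -1242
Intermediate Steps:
s(I) = 56 + I
z = -1182 (z = -6*197 = -1182)
z - s((2 + 0)**2) = -1182 - (56 + (2 + 0)**2) = -1182 - (56 + 2**2) = -1182 - (56 + 4) = -1182 - 1*60 = -1182 - 60 = -1242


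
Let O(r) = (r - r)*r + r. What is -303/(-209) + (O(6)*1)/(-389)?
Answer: 116613/81301 ≈ 1.4343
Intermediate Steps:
O(r) = r (O(r) = 0*r + r = 0 + r = r)
-303/(-209) + (O(6)*1)/(-389) = -303/(-209) + (6*1)/(-389) = -303*(-1/209) + 6*(-1/389) = 303/209 - 6/389 = 116613/81301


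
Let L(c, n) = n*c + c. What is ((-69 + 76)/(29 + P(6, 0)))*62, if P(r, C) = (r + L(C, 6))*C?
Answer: 434/29 ≈ 14.966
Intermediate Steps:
L(c, n) = c + c*n (L(c, n) = c*n + c = c + c*n)
P(r, C) = C*(r + 7*C) (P(r, C) = (r + C*(1 + 6))*C = (r + C*7)*C = (r + 7*C)*C = C*(r + 7*C))
((-69 + 76)/(29 + P(6, 0)))*62 = ((-69 + 76)/(29 + 0*(6 + 7*0)))*62 = (7/(29 + 0*(6 + 0)))*62 = (7/(29 + 0*6))*62 = (7/(29 + 0))*62 = (7/29)*62 = 434/29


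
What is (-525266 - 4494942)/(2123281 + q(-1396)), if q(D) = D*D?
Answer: -5020208/4072097 ≈ -1.2328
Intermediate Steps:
q(D) = D²
(-525266 - 4494942)/(2123281 + q(-1396)) = (-525266 - 4494942)/(2123281 + (-1396)²) = -5020208/(2123281 + 1948816) = -5020208/4072097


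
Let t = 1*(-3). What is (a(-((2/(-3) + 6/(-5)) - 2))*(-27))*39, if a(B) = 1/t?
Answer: 351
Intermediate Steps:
t = -3
a(B) = -⅓ (a(B) = 1/(-3) = -⅓)
(a(-((2/(-3) + 6/(-5)) - 2))*(-27))*39 = -⅓*(-27)*39 = 9*39 = 351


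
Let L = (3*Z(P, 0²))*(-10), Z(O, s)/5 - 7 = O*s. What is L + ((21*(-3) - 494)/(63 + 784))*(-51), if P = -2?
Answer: -860943/847 ≈ -1016.5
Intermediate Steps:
Z(O, s) = 35 + 5*O*s (Z(O, s) = 35 + 5*(O*s) = 35 + 5*O*s)
L = -1050 (L = (3*(35 + 5*(-2)*0²))*(-10) = (3*(35 + 5*(-2)*0))*(-10) = (3*(35 + 0))*(-10) = (3*35)*(-10) = 105*(-10) = -1050)
L + ((21*(-3) - 494)/(63 + 784))*(-51) = -1050 + ((21*(-3) - 494)/(63 + 784))*(-51) = -1050 + ((-63 - 494)/847)*(-51) = -1050 - 557*1/847*(-51) = -1050 - 557/847*(-51) = -1050 + 28407/847 = -860943/847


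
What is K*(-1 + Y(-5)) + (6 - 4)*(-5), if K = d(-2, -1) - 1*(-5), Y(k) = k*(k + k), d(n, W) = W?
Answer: 186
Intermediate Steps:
Y(k) = 2*k² (Y(k) = k*(2*k) = 2*k²)
K = 4 (K = -1 - 1*(-5) = -1 + 5 = 4)
K*(-1 + Y(-5)) + (6 - 4)*(-5) = 4*(-1 + 2*(-5)²) + (6 - 4)*(-5) = 4*(-1 + 2*25) + 2*(-5) = 4*(-1 + 50) - 10 = 4*49 - 10 = 196 - 10 = 186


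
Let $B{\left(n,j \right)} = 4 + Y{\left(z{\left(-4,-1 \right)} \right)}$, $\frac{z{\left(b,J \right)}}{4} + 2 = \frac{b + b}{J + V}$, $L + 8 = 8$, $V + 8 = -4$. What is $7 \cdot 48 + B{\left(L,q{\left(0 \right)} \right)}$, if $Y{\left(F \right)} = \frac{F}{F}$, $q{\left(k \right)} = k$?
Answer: $341$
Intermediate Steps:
$V = -12$ ($V = -8 - 4 = -12$)
$L = 0$ ($L = -8 + 8 = 0$)
$z{\left(b,J \right)} = -8 + \frac{8 b}{-12 + J}$ ($z{\left(b,J \right)} = -8 + 4 \frac{b + b}{J - 12} = -8 + 4 \frac{2 b}{-12 + J} = -8 + \frac{8 b}{-12 + J}$)
$Y{\left(F \right)} = 1$
$B{\left(n,j \right)} = 5$ ($B{\left(n,j \right)} = 4 + 1 = 5$)
$7 \cdot 48 + B{\left(L,q{\left(0 \right)} \right)} = 7 \cdot 48 + 5 = 336 + 5 = 341$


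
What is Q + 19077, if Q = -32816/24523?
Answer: 467792455/24523 ≈ 19076.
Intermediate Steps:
Q = -32816/24523 (Q = -32816*1/24523 = -32816/24523 ≈ -1.3382)
Q + 19077 = -32816/24523 + 19077 = 467792455/24523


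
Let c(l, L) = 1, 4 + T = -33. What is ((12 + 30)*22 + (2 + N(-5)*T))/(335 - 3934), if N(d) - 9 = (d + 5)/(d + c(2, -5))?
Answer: -593/3599 ≈ -0.16477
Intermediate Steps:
T = -37 (T = -4 - 33 = -37)
N(d) = 9 + (5 + d)/(1 + d) (N(d) = 9 + (d + 5)/(d + 1) = 9 + (5 + d)/(1 + d))
((12 + 30)*22 + (2 + N(-5)*T))/(335 - 3934) = ((12 + 30)*22 + (2 + (2*(7 + 5*(-5))/(1 - 5))*(-37)))/(335 - 3934) = (42*22 + (2 + (2*(7 - 25)/(-4))*(-37)))/(-3599) = (924 + (2 + (2*(-¼)*(-18))*(-37)))*(-1/3599) = (924 + (2 + 9*(-37)))*(-1/3599) = (924 + (2 - 333))*(-1/3599) = (924 - 331)*(-1/3599) = 593*(-1/3599) = -593/3599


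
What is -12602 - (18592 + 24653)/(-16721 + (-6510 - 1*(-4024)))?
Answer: -242003369/19207 ≈ -12600.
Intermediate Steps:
-12602 - (18592 + 24653)/(-16721 + (-6510 - 1*(-4024))) = -12602 - 43245/(-16721 + (-6510 + 4024)) = -12602 - 43245/(-16721 - 2486) = -12602 - 43245/(-19207) = -12602 - 43245*(-1)/19207 = -12602 - 1*(-43245/19207) = -12602 + 43245/19207 = -242003369/19207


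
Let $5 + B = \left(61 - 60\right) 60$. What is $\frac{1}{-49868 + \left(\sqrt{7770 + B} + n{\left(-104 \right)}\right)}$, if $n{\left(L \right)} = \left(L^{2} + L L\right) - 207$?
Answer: $- \frac{28443}{808996424} - \frac{5 \sqrt{313}}{808996424} \approx -3.5268 \cdot 10^{-5}$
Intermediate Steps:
$n{\left(L \right)} = -207 + 2 L^{2}$ ($n{\left(L \right)} = \left(L^{2} + L^{2}\right) - 207 = 2 L^{2} - 207 = -207 + 2 L^{2}$)
$B = 55$ ($B = -5 + \left(61 - 60\right) 60 = -5 + 1 \cdot 60 = -5 + 60 = 55$)
$\frac{1}{-49868 + \left(\sqrt{7770 + B} + n{\left(-104 \right)}\right)} = \frac{1}{-49868 - \left(207 - 21632 - \sqrt{7770 + 55}\right)} = \frac{1}{-49868 + \left(\sqrt{7825} + \left(-207 + 2 \cdot 10816\right)\right)} = \frac{1}{-49868 + \left(5 \sqrt{313} + \left(-207 + 21632\right)\right)} = \frac{1}{-49868 + \left(5 \sqrt{313} + 21425\right)} = \frac{1}{-49868 + \left(21425 + 5 \sqrt{313}\right)} = \frac{1}{-28443 + 5 \sqrt{313}}$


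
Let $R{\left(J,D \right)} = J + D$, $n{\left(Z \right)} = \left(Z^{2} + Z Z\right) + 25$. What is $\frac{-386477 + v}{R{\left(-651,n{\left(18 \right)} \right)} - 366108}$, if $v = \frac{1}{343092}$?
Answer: $\frac{132597166883}{125601177912} \approx 1.0557$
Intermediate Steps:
$n{\left(Z \right)} = 25 + 2 Z^{2}$ ($n{\left(Z \right)} = \left(Z^{2} + Z^{2}\right) + 25 = 2 Z^{2} + 25 = 25 + 2 Z^{2}$)
$R{\left(J,D \right)} = D + J$
$v = \frac{1}{343092} \approx 2.9147 \cdot 10^{-6}$
$\frac{-386477 + v}{R{\left(-651,n{\left(18 \right)} \right)} - 366108} = \frac{-386477 + \frac{1}{343092}}{\left(\left(25 + 2 \cdot 18^{2}\right) - 651\right) - 366108} = - \frac{132597166883}{343092 \left(\left(\left(25 + 2 \cdot 324\right) - 651\right) - 366108\right)} = - \frac{132597166883}{343092 \left(\left(\left(25 + 648\right) - 651\right) - 366108\right)} = - \frac{132597166883}{343092 \left(\left(673 - 651\right) - 366108\right)} = - \frac{132597166883}{343092 \left(22 - 366108\right)} = - \frac{132597166883}{343092 \left(-366086\right)} = \left(- \frac{132597166883}{343092}\right) \left(- \frac{1}{366086}\right) = \frac{132597166883}{125601177912}$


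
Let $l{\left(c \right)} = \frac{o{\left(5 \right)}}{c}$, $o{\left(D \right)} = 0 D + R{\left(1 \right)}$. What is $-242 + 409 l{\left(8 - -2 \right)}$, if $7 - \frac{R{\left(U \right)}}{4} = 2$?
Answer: $576$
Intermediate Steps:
$R{\left(U \right)} = 20$ ($R{\left(U \right)} = 28 - 8 = 20$)
$o{\left(D \right)} = 20$ ($o{\left(D \right)} = 0 D + 20 = 0 + 20 = 20$)
$l{\left(c \right)} = \frac{20}{c}$
$-242 + 409 l{\left(8 - -2 \right)} = -242 + 409 \frac{20}{8 - -2} = -242 + 409 \frac{20}{8 + 2} = -242 + 409 \cdot \frac{20}{10} = -242 + 409 \cdot 20 \cdot \frac{1}{10} = -242 + 409 \cdot 2 = -242 + 818 = 576$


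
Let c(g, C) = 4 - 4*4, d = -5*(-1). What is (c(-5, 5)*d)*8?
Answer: -480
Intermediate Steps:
d = 5
c(g, C) = -12 (c(g, C) = 4 - 16 = -12)
(c(-5, 5)*d)*8 = -12*5*8 = -60*8 = -480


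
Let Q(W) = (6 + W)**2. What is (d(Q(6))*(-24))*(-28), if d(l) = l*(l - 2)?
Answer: 13741056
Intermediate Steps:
d(l) = l*(-2 + l)
(d(Q(6))*(-24))*(-28) = (((6 + 6)**2*(-2 + (6 + 6)**2))*(-24))*(-28) = ((12**2*(-2 + 12**2))*(-24))*(-28) = ((144*(-2 + 144))*(-24))*(-28) = ((144*142)*(-24))*(-28) = (20448*(-24))*(-28) = -490752*(-28) = 13741056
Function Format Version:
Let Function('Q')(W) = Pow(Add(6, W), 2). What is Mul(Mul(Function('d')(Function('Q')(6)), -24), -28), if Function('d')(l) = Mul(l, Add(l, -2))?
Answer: 13741056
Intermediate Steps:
Function('d')(l) = Mul(l, Add(-2, l))
Mul(Mul(Function('d')(Function('Q')(6)), -24), -28) = Mul(Mul(Mul(Pow(Add(6, 6), 2), Add(-2, Pow(Add(6, 6), 2))), -24), -28) = Mul(Mul(Mul(Pow(12, 2), Add(-2, Pow(12, 2))), -24), -28) = Mul(Mul(Mul(144, Add(-2, 144)), -24), -28) = Mul(Mul(Mul(144, 142), -24), -28) = Mul(Mul(20448, -24), -28) = Mul(-490752, -28) = 13741056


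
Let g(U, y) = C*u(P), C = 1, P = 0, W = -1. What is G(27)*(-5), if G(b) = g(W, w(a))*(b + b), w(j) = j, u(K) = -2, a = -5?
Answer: 540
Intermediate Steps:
g(U, y) = -2 (g(U, y) = 1*(-2) = -2)
G(b) = -4*b (G(b) = -2*(b + b) = -4*b)
G(27)*(-5) = -4*27*(-5) = -108*(-5) = 540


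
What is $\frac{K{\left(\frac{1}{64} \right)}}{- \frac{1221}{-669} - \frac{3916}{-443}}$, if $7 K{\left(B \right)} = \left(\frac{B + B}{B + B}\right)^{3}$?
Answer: $\frac{98789}{7374983} \approx 0.013395$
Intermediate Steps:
$K{\left(B \right)} = \frac{1}{7}$ ($K{\left(B \right)} = \frac{\left(\frac{B + B}{B + B}\right)^{3}}{7} = \frac{\left(\frac{2 B}{2 B}\right)^{3}}{7} = \frac{\left(2 B \frac{1}{2 B}\right)^{3}}{7} = \frac{1^{3}}{7} = \frac{1}{7} \cdot 1 = \frac{1}{7}$)
$\frac{K{\left(\frac{1}{64} \right)}}{- \frac{1221}{-669} - \frac{3916}{-443}} = \frac{1}{7 \left(- \frac{1221}{-669} - \frac{3916}{-443}\right)} = \frac{1}{7 \left(\left(-1221\right) \left(- \frac{1}{669}\right) - - \frac{3916}{443}\right)} = \frac{1}{7 \left(\frac{407}{223} + \frac{3916}{443}\right)} = \frac{1}{7 \cdot \frac{1053569}{98789}} = \frac{1}{7} \cdot \frac{98789}{1053569} = \frac{98789}{7374983}$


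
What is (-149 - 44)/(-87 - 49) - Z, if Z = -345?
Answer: 47113/136 ≈ 346.42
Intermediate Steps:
(-149 - 44)/(-87 - 49) - Z = (-149 - 44)/(-87 - 49) - 1*(-345) = -193/(-136) + 345 = -193*(-1/136) + 345 = 193/136 + 345 = 47113/136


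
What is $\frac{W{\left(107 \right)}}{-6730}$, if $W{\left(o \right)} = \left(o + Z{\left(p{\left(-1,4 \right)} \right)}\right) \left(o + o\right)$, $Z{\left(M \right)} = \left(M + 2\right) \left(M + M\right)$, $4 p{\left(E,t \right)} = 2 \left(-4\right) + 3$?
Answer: $- \frac{89987}{26920} \approx -3.3428$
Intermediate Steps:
$p{\left(E,t \right)} = - \frac{5}{4}$ ($p{\left(E,t \right)} = \frac{2 \left(-4\right) + 3}{4} = \frac{-8 + 3}{4} = \frac{1}{4} \left(-5\right) = - \frac{5}{4}$)
$Z{\left(M \right)} = 2 M \left(2 + M\right)$ ($Z{\left(M \right)} = \left(2 + M\right) 2 M = 2 M \left(2 + M\right)$)
$W{\left(o \right)} = 2 o \left(- \frac{15}{8} + o\right)$ ($W{\left(o \right)} = \left(o + 2 \left(- \frac{5}{4}\right) \left(2 - \frac{5}{4}\right)\right) \left(o + o\right) = \left(o + 2 \left(- \frac{5}{4}\right) \frac{3}{4}\right) 2 o = \left(o - \frac{15}{8}\right) 2 o = \left(- \frac{15}{8} + o\right) 2 o = 2 o \left(- \frac{15}{8} + o\right)$)
$\frac{W{\left(107 \right)}}{-6730} = \frac{\frac{1}{4} \cdot 107 \left(-15 + 8 \cdot 107\right)}{-6730} = \frac{1}{4} \cdot 107 \left(-15 + 856\right) \left(- \frac{1}{6730}\right) = \frac{1}{4} \cdot 107 \cdot 841 \left(- \frac{1}{6730}\right) = \frac{89987}{4} \left(- \frac{1}{6730}\right) = - \frac{89987}{26920}$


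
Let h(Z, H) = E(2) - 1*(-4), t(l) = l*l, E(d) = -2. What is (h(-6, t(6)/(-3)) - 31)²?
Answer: 841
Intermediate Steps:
t(l) = l²
h(Z, H) = 2 (h(Z, H) = -2 - 1*(-4) = -2 + 4 = 2)
(h(-6, t(6)/(-3)) - 31)² = (2 - 31)² = (-29)² = 841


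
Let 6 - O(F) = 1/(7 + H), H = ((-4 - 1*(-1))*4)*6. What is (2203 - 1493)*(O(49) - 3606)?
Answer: -33227858/13 ≈ -2.5560e+6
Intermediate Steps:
H = -72 (H = ((-4 + 1)*4)*6 = -3*4*6 = -12*6 = -72)
O(F) = 391/65 (O(F) = 6 - 1/(7 - 72) = 6 - 1/(-65) = 6 - 1*(-1/65) = 6 + 1/65 = 391/65)
(2203 - 1493)*(O(49) - 3606) = (2203 - 1493)*(391/65 - 3606) = 710*(-233999/65) = -33227858/13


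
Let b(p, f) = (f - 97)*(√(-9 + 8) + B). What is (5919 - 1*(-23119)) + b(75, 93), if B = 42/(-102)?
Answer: 493674/17 - 4*I ≈ 29040.0 - 4.0*I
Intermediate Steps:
B = -7/17 (B = 42*(-1/102) = -7/17 ≈ -0.41176)
b(p, f) = (-97 + f)*(-7/17 + I) (b(p, f) = (f - 97)*(√(-9 + 8) - 7/17) = (-97 + f)*(√(-1) - 7/17) = (-97 + f)*(I - 7/17) = (-97 + f)*(-7/17 + I))
(5919 - 1*(-23119)) + b(75, 93) = (5919 - 1*(-23119)) + (679/17 - 97*I + (1/17)*93*(-7 + 17*I)) = (5919 + 23119) + (679/17 - 97*I + (-651/17 + 93*I)) = 29038 + (28/17 - 4*I) = 493674/17 - 4*I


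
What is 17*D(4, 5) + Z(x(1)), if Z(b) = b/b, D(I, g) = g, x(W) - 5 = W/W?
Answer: 86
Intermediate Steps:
x(W) = 6 (x(W) = 5 + W/W = 5 + 1 = 6)
Z(b) = 1
17*D(4, 5) + Z(x(1)) = 17*5 + 1 = 85 + 1 = 86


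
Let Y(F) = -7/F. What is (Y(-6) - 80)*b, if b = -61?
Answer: 28853/6 ≈ 4808.8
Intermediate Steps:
(Y(-6) - 80)*b = (-7/(-6) - 80)*(-61) = (-7*(-⅙) - 80)*(-61) = (7/6 - 80)*(-61) = -473/6*(-61) = 28853/6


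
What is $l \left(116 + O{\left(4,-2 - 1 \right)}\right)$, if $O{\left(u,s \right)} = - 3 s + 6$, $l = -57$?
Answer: $-7467$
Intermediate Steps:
$O{\left(u,s \right)} = 6 - 3 s$
$l \left(116 + O{\left(4,-2 - 1 \right)}\right) = - 57 \left(116 - \left(-6 + 3 \left(-2 - 1\right)\right)\right) = - 57 \left(116 + \left(6 - -9\right)\right) = - 57 \left(116 + \left(6 + 9\right)\right) = - 57 \left(116 + 15\right) = \left(-57\right) 131 = -7467$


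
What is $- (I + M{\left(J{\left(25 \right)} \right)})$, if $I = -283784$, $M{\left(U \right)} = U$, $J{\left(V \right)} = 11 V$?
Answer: $283509$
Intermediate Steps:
$- (I + M{\left(J{\left(25 \right)} \right)}) = - (-283784 + 11 \cdot 25) = - (-283784 + 275) = \left(-1\right) \left(-283509\right) = 283509$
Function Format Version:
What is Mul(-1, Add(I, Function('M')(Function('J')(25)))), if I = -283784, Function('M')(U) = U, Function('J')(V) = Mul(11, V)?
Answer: 283509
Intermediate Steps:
Mul(-1, Add(I, Function('M')(Function('J')(25)))) = Mul(-1, Add(-283784, Mul(11, 25))) = Mul(-1, Add(-283784, 275)) = Mul(-1, -283509) = 283509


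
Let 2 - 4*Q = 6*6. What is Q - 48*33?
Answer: -3185/2 ≈ -1592.5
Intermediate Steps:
Q = -17/2 (Q = 1/2 - 3*6/2 = 1/2 - 1/4*36 = 1/2 - 9 = -17/2 ≈ -8.5000)
Q - 48*33 = -17/2 - 48*33 = -17/2 - 1584 = -3185/2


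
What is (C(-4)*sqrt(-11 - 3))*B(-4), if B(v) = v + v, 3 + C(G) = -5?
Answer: 64*I*sqrt(14) ≈ 239.47*I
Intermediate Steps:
C(G) = -8 (C(G) = -3 - 5 = -8)
B(v) = 2*v
(C(-4)*sqrt(-11 - 3))*B(-4) = (-8*sqrt(-11 - 3))*(2*(-4)) = -8*I*sqrt(14)*(-8) = 64*I*sqrt(14)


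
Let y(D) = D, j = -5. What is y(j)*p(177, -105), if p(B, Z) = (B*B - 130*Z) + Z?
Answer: -224370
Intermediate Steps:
p(B, Z) = B**2 - 129*Z (p(B, Z) = (B**2 - 130*Z) + Z = B**2 - 129*Z)
y(j)*p(177, -105) = -5*(177**2 - 129*(-105)) = -5*(31329 + 13545) = -5*44874 = -224370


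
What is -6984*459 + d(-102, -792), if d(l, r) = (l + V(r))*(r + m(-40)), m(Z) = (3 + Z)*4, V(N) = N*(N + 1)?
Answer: -591993456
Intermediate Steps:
V(N) = N*(1 + N)
m(Z) = 12 + 4*Z
d(l, r) = (-148 + r)*(l + r*(1 + r)) (d(l, r) = (l + r*(1 + r))*(r + (12 + 4*(-40))) = (l + r*(1 + r))*(r + (12 - 160)) = (l + r*(1 + r))*(r - 148) = (l + r*(1 + r))*(-148 + r) = (-148 + r)*(l + r*(1 + r)))
-6984*459 + d(-102, -792) = -6984*459 + ((-792)³ - 148*(-102) - 148*(-792) - 147*(-792)² - 102*(-792)) = -3205656 + (-496793088 + 15096 + 117216 - 147*627264 + 80784) = -3205656 + (-496793088 + 15096 + 117216 - 92207808 + 80784) = -3205656 - 588787800 = -591993456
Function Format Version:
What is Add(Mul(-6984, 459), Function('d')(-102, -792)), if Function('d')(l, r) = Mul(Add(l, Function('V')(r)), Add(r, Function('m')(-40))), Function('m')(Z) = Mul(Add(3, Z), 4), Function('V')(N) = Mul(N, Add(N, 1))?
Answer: -591993456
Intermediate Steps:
Function('V')(N) = Mul(N, Add(1, N))
Function('m')(Z) = Add(12, Mul(4, Z))
Function('d')(l, r) = Mul(Add(-148, r), Add(l, Mul(r, Add(1, r)))) (Function('d')(l, r) = Mul(Add(l, Mul(r, Add(1, r))), Add(r, Add(12, Mul(4, -40)))) = Mul(Add(l, Mul(r, Add(1, r))), Add(r, Add(12, -160))) = Mul(Add(l, Mul(r, Add(1, r))), Add(r, -148)) = Mul(Add(l, Mul(r, Add(1, r))), Add(-148, r)) = Mul(Add(-148, r), Add(l, Mul(r, Add(1, r)))))
Add(Mul(-6984, 459), Function('d')(-102, -792)) = Add(Mul(-6984, 459), Add(Pow(-792, 3), Mul(-148, -102), Mul(-148, -792), Mul(-147, Pow(-792, 2)), Mul(-102, -792))) = Add(-3205656, Add(-496793088, 15096, 117216, Mul(-147, 627264), 80784)) = Add(-3205656, Add(-496793088, 15096, 117216, -92207808, 80784)) = Add(-3205656, -588787800) = -591993456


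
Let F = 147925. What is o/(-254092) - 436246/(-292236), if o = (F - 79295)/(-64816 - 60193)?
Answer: 866052812795273/580157625466713 ≈ 1.4928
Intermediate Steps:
o = -68630/125009 (o = (147925 - 79295)/(-64816 - 60193) = 68630/(-125009) = 68630*(-1/125009) = -68630/125009 ≈ -0.54900)
o/(-254092) - 436246/(-292236) = -68630/125009/(-254092) - 436246/(-292236) = -68630/125009*(-1/254092) - 436246*(-1/292236) = 34315/15881893414 + 218123/146118 = 866052812795273/580157625466713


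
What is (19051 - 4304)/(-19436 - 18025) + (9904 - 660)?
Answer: 346274737/37461 ≈ 9243.6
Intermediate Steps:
(19051 - 4304)/(-19436 - 18025) + (9904 - 660) = 14747/(-37461) + 9244 = 14747*(-1/37461) + 9244 = -14747/37461 + 9244 = 346274737/37461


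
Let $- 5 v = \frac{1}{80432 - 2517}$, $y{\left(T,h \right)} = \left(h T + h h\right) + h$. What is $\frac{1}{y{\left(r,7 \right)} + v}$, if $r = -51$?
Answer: $- \frac{389575}{117262076} \approx -0.0033223$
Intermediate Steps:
$y{\left(T,h \right)} = h + h^{2} + T h$ ($y{\left(T,h \right)} = \left(T h + h^{2}\right) + h = \left(h^{2} + T h\right) + h = h + h^{2} + T h$)
$v = - \frac{1}{389575}$ ($v = - \frac{1}{5 \left(80432 - 2517\right)} = - \frac{1}{5 \cdot 77915} = \left(- \frac{1}{5}\right) \frac{1}{77915} = - \frac{1}{389575} \approx -2.5669 \cdot 10^{-6}$)
$\frac{1}{y{\left(r,7 \right)} + v} = \frac{1}{7 \left(1 - 51 + 7\right) - \frac{1}{389575}} = \frac{1}{7 \left(-43\right) - \frac{1}{389575}} = \frac{1}{-301 - \frac{1}{389575}} = \frac{1}{- \frac{117262076}{389575}} = - \frac{389575}{117262076}$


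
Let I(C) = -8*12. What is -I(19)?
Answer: 96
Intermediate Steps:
I(C) = -96
-I(19) = -1*(-96) = 96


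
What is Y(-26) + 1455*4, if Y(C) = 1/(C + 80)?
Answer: 314281/54 ≈ 5820.0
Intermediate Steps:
Y(C) = 1/(80 + C)
Y(-26) + 1455*4 = 1/(80 - 26) + 1455*4 = 1/54 + 5820 = 314281/54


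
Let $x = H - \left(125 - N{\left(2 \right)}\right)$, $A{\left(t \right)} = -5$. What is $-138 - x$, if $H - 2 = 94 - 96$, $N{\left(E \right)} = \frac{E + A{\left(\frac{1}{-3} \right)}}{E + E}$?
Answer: $- \frac{49}{4} \approx -12.25$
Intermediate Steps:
$N{\left(E \right)} = \frac{-5 + E}{2 E}$ ($N{\left(E \right)} = \frac{E - 5}{E + E} = \frac{-5 + E}{2 E}$)
$H = 0$ ($H = 2 + \left(94 - 96\right) = 2 - 2 = 0$)
$x = - \frac{503}{4}$ ($x = 0 - \left(125 - \frac{-5 + 2}{2 \cdot 2}\right) = 0 - \left(125 - \frac{1}{2} \cdot \frac{1}{2} \left(-3\right)\right) = 0 - \left(125 - - \frac{3}{4}\right) = 0 - \left(125 + \frac{3}{4}\right) = 0 - \frac{503}{4} = - \frac{503}{4} \approx -125.75$)
$-138 - x = -138 - - \frac{503}{4} = -138 + \frac{503}{4} = - \frac{49}{4}$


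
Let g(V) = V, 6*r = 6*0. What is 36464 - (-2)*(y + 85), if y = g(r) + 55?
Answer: 36744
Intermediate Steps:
r = 0 (r = (6*0)/6 = (⅙)*0 = 0)
y = 55 (y = 0 + 55 = 55)
36464 - (-2)*(y + 85) = 36464 - (-2)*(55 + 85) = 36464 - (-2)*140 = 36464 - 1*(-280) = 36464 + 280 = 36744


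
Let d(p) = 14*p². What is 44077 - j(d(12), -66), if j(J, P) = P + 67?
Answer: 44076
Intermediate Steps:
j(J, P) = 67 + P
44077 - j(d(12), -66) = 44077 - (67 - 66) = 44077 - 1*1 = 44077 - 1 = 44076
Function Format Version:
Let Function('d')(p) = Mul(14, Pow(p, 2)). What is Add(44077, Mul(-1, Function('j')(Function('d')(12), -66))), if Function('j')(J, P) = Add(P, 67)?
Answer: 44076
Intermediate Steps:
Function('j')(J, P) = Add(67, P)
Add(44077, Mul(-1, Function('j')(Function('d')(12), -66))) = Add(44077, Mul(-1, Add(67, -66))) = Add(44077, Mul(-1, 1)) = Add(44077, -1) = 44076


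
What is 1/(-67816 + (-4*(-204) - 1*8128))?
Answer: -1/75128 ≈ -1.3311e-5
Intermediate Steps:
1/(-67816 + (-4*(-204) - 1*8128)) = 1/(-67816 + (816 - 8128)) = 1/(-67816 - 7312) = 1/(-75128) = -1/75128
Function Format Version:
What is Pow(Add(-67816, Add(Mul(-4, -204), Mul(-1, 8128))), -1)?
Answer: Rational(-1, 75128) ≈ -1.3311e-5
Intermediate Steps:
Pow(Add(-67816, Add(Mul(-4, -204), Mul(-1, 8128))), -1) = Pow(Add(-67816, Add(816, -8128)), -1) = Pow(Add(-67816, -7312), -1) = Pow(-75128, -1) = Rational(-1, 75128)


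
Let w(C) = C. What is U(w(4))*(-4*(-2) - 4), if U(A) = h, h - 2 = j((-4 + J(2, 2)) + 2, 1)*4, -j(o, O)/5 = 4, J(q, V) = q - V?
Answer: -312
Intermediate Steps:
j(o, O) = -20 (j(o, O) = -5*4 = -20)
h = -78 (h = 2 - 20*4 = 2 - 80 = -78)
U(A) = -78
U(w(4))*(-4*(-2) - 4) = -78*(-4*(-2) - 4) = -78*(8 - 4) = -78*4 = -312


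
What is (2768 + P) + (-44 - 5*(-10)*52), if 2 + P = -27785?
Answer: -22463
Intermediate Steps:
P = -27787 (P = -2 - 27785 = -27787)
(2768 + P) + (-44 - 5*(-10)*52) = (2768 - 27787) + (-44 - 5*(-10)*52) = -25019 + (-44 + 50*52) = -25019 + (-44 + 2600) = -25019 + 2556 = -22463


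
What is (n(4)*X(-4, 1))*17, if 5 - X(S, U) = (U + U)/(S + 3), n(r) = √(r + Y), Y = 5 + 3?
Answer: 238*√3 ≈ 412.23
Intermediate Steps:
Y = 8
n(r) = √(8 + r) (n(r) = √(r + 8) = √(8 + r))
X(S, U) = 5 - 2*U/(3 + S) (X(S, U) = 5 - (U + U)/(S + 3) = 5 - 2*U/(3 + S))
(n(4)*X(-4, 1))*17 = (√(8 + 4)*((15 - 2*1 + 5*(-4))/(3 - 4)))*17 = (√12*((15 - 2 - 20)/(-1)))*17 = ((2*√3)*(-1*(-7)))*17 = ((2*√3)*7)*17 = (14*√3)*17 = 238*√3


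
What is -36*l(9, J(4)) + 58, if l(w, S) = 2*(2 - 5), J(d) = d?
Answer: 274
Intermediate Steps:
l(w, S) = -6 (l(w, S) = 2*(-3) = -6)
-36*l(9, J(4)) + 58 = -36*(-6) + 58 = 216 + 58 = 274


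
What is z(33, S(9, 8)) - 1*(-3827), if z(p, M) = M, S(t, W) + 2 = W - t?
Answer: 3824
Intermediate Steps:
S(t, W) = -2 + W - t (S(t, W) = -2 + (W - t) = -2 + W - t)
z(33, S(9, 8)) - 1*(-3827) = (-2 + 8 - 1*9) - 1*(-3827) = (-2 + 8 - 9) + 3827 = -3 + 3827 = 3824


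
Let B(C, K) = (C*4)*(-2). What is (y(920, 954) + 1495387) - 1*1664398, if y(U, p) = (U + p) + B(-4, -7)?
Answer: -167105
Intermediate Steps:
B(C, K) = -8*C (B(C, K) = (4*C)*(-2) = -8*C)
y(U, p) = 32 + U + p (y(U, p) = (U + p) - 8*(-4) = (U + p) + 32 = 32 + U + p)
(y(920, 954) + 1495387) - 1*1664398 = ((32 + 920 + 954) + 1495387) - 1*1664398 = (1906 + 1495387) - 1664398 = 1497293 - 1664398 = -167105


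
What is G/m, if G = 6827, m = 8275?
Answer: 6827/8275 ≈ 0.82502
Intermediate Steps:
G/m = 6827/8275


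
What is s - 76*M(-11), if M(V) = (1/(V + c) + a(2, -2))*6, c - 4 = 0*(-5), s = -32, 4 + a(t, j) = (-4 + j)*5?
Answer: 108760/7 ≈ 15537.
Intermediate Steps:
a(t, j) = -24 + 5*j (a(t, j) = -4 + (-4 + j)*5 = -4 + (-20 + 5*j) = -24 + 5*j)
c = 4 (c = 4 + 0*(-5) = 4 + 0 = 4)
M(V) = -204 + 6/(4 + V) (M(V) = (1/(V + 4) + (-24 + 5*(-2)))*6 = (1/(4 + V) + (-24 - 10))*6 = (1/(4 + V) - 34)*6 = (-34 + 1/(4 + V))*6 = -204 + 6/(4 + V))
s - 76*M(-11) = -32 - 456*(-135 - 34*(-11))/(4 - 11) = -32 - 456*(-135 + 374)/(-7) = -32 - 456*(-1)*239/7 = -32 - 76*(-1434/7) = -32 + 108984/7 = 108760/7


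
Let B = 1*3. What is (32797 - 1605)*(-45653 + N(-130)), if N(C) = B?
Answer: -1423914800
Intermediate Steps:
B = 3
N(C) = 3
(32797 - 1605)*(-45653 + N(-130)) = (32797 - 1605)*(-45653 + 3) = 31192*(-45650) = -1423914800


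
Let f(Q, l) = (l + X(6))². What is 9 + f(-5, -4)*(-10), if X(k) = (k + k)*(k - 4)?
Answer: -3991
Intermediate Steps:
X(k) = 2*k*(-4 + k) (X(k) = (2*k)*(-4 + k) = 2*k*(-4 + k))
f(Q, l) = (24 + l)² (f(Q, l) = (l + 2*6*(-4 + 6))² = (l + 2*6*2)² = (l + 24)² = (24 + l)²)
9 + f(-5, -4)*(-10) = 9 + (24 - 4)²*(-10) = 9 + 20²*(-10) = 9 + 400*(-10) = 9 - 4000 = -3991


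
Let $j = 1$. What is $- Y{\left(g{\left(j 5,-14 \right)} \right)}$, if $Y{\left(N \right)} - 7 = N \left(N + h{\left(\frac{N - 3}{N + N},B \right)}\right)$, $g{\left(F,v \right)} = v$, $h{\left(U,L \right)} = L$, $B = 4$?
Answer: $-147$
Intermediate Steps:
$Y{\left(N \right)} = 7 + N \left(4 + N\right)$ ($Y{\left(N \right)} = 7 + N \left(N + 4\right) = 7 + N \left(4 + N\right)$)
$- Y{\left(g{\left(j 5,-14 \right)} \right)} = - (7 + \left(-14\right)^{2} + 4 \left(-14\right)) = - (7 + 196 - 56) = \left(-1\right) 147 = -147$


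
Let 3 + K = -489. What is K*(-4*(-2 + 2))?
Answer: 0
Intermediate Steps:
K = -492 (K = -3 - 489 = -492)
K*(-4*(-2 + 2)) = -(-1968)*(-2 + 2) = -(-1968)*0 = -492*0 = 0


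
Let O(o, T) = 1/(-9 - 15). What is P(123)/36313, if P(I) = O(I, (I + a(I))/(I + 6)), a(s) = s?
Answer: -1/871512 ≈ -1.1474e-6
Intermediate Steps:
O(o, T) = -1/24 (O(o, T) = 1/(-24) = -1/24)
P(I) = -1/24
P(123)/36313 = -1/24/36313 = -1/24*1/36313 = -1/871512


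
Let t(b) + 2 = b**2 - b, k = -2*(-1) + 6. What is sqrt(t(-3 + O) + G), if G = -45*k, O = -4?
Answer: 3*I*sqrt(34) ≈ 17.493*I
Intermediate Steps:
k = 8 (k = 2 + 6 = 8)
t(b) = -2 + b**2 - b (t(b) = -2 + (b**2 - b) = -2 + b**2 - b)
G = -360 (G = -45*8 = -360)
sqrt(t(-3 + O) + G) = sqrt((-2 + (-3 - 4)**2 - (-3 - 4)) - 360) = sqrt((-2 + (-7)**2 - 1*(-7)) - 360) = sqrt((-2 + 49 + 7) - 360) = sqrt(54 - 360) = sqrt(-306) = 3*I*sqrt(34)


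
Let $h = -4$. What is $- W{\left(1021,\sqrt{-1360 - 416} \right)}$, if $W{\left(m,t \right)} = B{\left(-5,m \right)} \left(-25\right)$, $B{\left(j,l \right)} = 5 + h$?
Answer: $25$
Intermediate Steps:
$B{\left(j,l \right)} = 1$ ($B{\left(j,l \right)} = 5 - 4 = 1$)
$W{\left(m,t \right)} = -25$ ($W{\left(m,t \right)} = 1 \left(-25\right) = -25$)
$- W{\left(1021,\sqrt{-1360 - 416} \right)} = \left(-1\right) \left(-25\right) = 25$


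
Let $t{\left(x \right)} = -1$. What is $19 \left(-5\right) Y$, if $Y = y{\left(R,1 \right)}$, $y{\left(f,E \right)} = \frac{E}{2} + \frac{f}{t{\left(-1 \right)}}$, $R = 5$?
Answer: $\frac{855}{2} \approx 427.5$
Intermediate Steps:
$y{\left(f,E \right)} = \frac{E}{2} - f$ ($y{\left(f,E \right)} = \frac{E}{2} + \frac{f}{-1} = E \frac{1}{2} + f \left(-1\right) = \frac{E}{2} - f$)
$Y = - \frac{9}{2}$ ($Y = \frac{1}{2} \cdot 1 - 5 = \frac{1}{2} - 5 = - \frac{9}{2} \approx -4.5$)
$19 \left(-5\right) Y = 19 \left(-5\right) \left(- \frac{9}{2}\right) = \left(-95\right) \left(- \frac{9}{2}\right) = \frac{855}{2}$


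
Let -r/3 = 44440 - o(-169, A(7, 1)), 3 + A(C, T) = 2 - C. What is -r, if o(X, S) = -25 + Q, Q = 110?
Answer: 133065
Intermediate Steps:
A(C, T) = -1 - C (A(C, T) = -3 + (2 - C) = -1 - C)
o(X, S) = 85 (o(X, S) = -25 + 110 = 85)
r = -133065 (r = -3*(44440 - 1*85) = -3*(44440 - 85) = -3*44355 = -133065)
-r = -1*(-133065) = 133065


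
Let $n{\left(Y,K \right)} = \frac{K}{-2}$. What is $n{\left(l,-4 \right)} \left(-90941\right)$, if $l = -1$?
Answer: $-181882$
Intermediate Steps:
$n{\left(Y,K \right)} = - \frac{K}{2}$ ($n{\left(Y,K \right)} = K \left(- \frac{1}{2}\right) = - \frac{K}{2}$)
$n{\left(l,-4 \right)} \left(-90941\right) = \left(- \frac{1}{2}\right) \left(-4\right) \left(-90941\right) = 2 \left(-90941\right) = -181882$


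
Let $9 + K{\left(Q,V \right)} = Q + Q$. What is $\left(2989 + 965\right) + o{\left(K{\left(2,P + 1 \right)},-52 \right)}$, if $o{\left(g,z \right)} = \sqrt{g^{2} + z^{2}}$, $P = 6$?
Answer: $3954 + \sqrt{2729} \approx 4006.2$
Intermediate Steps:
$K{\left(Q,V \right)} = -9 + 2 Q$ ($K{\left(Q,V \right)} = -9 + \left(Q + Q\right) = -9 + 2 Q$)
$\left(2989 + 965\right) + o{\left(K{\left(2,P + 1 \right)},-52 \right)} = \left(2989 + 965\right) + \sqrt{\left(-9 + 2 \cdot 2\right)^{2} + \left(-52\right)^{2}} = 3954 + \sqrt{\left(-9 + 4\right)^{2} + 2704} = 3954 + \sqrt{\left(-5\right)^{2} + 2704} = 3954 + \sqrt{25 + 2704} = 3954 + \sqrt{2729}$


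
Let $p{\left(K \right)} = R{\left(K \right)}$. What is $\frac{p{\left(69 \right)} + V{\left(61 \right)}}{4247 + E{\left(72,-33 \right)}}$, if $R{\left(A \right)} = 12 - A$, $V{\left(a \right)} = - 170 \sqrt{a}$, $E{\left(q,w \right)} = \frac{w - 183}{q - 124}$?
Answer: $- \frac{741}{55265} - \frac{442 \sqrt{61}}{11053} \approx -0.32573$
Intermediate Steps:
$E{\left(q,w \right)} = \frac{-183 + w}{-124 + q}$
$p{\left(K \right)} = 12 - K$
$\frac{p{\left(69 \right)} + V{\left(61 \right)}}{4247 + E{\left(72,-33 \right)}} = \frac{\left(12 - 69\right) - 170 \sqrt{61}}{4247 + \frac{-183 - 33}{-124 + 72}} = \frac{\left(12 - 69\right) - 170 \sqrt{61}}{4247 + \frac{1}{-52} \left(-216\right)} = \frac{-57 - 170 \sqrt{61}}{4247 - - \frac{54}{13}} = \frac{-57 - 170 \sqrt{61}}{4247 + \frac{54}{13}} = \frac{-57 - 170 \sqrt{61}}{\frac{55265}{13}} = \left(-57 - 170 \sqrt{61}\right) \frac{13}{55265} = - \frac{741}{55265} - \frac{442 \sqrt{61}}{11053}$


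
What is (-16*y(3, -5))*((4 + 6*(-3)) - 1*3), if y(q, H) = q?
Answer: 816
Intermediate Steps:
(-16*y(3, -5))*((4 + 6*(-3)) - 1*3) = (-16*3)*((4 + 6*(-3)) - 1*3) = -48*((4 - 18) - 3) = -48*(-14 - 3) = -48*(-17) = 816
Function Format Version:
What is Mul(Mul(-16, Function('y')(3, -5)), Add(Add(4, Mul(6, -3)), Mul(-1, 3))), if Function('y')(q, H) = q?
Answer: 816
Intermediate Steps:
Mul(Mul(-16, Function('y')(3, -5)), Add(Add(4, Mul(6, -3)), Mul(-1, 3))) = Mul(Mul(-16, 3), Add(Add(4, Mul(6, -3)), Mul(-1, 3))) = Mul(-48, Add(Add(4, -18), -3)) = Mul(-48, Add(-14, -3)) = Mul(-48, -17) = 816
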